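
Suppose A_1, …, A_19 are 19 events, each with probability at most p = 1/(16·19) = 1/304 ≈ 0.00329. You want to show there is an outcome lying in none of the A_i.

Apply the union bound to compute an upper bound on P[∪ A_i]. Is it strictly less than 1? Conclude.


Union bound: P[∪_{i=1}^{19} A_i] ≤ Σ_i P[A_i] ≤ 19·p = 19·(1/304) = 1/16.
Numerically: 1/16 ≈ 0.06250.
Is 1/16 < 1? YES.
Since P[∪ A_i] ≤ 1/16 < 1, the complement has P[∩ A_i^c] ≥ 1 − 1/16 = 15/16 > 0, so some outcome avoids every A_i.

19·p = 1/16 ≈ 0.06250; existence CERTIFIED by the union bound.


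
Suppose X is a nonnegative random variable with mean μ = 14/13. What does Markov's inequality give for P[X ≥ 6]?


μ = E[X] = 14/13, a = 6.
Markov: P[X ≥ 6] ≤ μ/a = (14/13)/6 = 7/39.
Numerically: ≈ 0.1795.
(Since a = 6 > μ = 1.0769, the bound 7/39 is < 1 and informative.)

P[X ≥ 6] ≤ 7/39 ≈ 0.1795.


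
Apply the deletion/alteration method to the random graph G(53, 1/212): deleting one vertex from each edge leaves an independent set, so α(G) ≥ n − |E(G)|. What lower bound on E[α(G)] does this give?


E[|E(G)|] = C(53, 2)·p = 1378 · (1/212) = 13/2.
E[α(G)] ≥ n − E[|E(G)|] = 53 − 13/2 = 93/2.
Numerically: ≈ 46.500000.
(This is only a lower bound; the true E[α(G)] may be larger.)

E[α(G)] ≥ 93/2 ≈ 46.500000.


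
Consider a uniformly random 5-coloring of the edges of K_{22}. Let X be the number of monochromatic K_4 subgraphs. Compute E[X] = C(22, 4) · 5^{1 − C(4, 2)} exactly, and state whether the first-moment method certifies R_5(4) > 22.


E[X] = C(22, 4) · 5^{1 − 6} = 7315 · 5^{−5} = 7315/3125.
As a reduced fraction: E[X] = 1463/625 ≈ 2.34080.
Is E[X] < 1? NO.
Since E[X] ≥ 1, the first-moment bound is inconclusive at n = 22; it does NOT by itself certify R_5(4) > 22.

E[X] = 1463/625 ≈ 2.34080; E[X] ≥ 1; first-moment method inconclusive here.


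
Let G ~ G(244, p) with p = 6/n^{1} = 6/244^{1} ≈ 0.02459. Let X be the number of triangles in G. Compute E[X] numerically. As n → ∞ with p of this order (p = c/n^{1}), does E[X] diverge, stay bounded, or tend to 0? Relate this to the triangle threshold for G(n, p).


Number of potential triangles: C(244, 3) = 2391444.
Each occurs with probability p³ ≈ (0.02459)³ ≈ 1.486909e-05.
By linearity: E[X] = C(244, 3)·p³ ≈ 2391444 · 1.486909e-05 ≈ 35.5586.
Here α = 1, so p = 6/n is exactly at the triangle threshold p ~ 1/n. Asymptotically E[X] → c³/6 = 6³/6 = 36 ≈ 36.0000, a bounded constant. In this regime the triangle count is asymptotically Poisson(c³/6).

E[X] ≈ 35.5586; in regime p = Θ(1/n^{1}) E[X] stays bounded (at the triangle threshold p ~ 1/n).


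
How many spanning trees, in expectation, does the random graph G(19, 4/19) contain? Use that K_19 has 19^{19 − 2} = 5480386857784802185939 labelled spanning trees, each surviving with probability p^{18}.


K_19 has 19^{19 − 2} = 5480386857784802185939 labelled spanning trees.
For each such spanning tree H, let X_H = 1 if all 18 edges of H are present in G. Then P[X_H = 1] = p^{18} = (4/19)^{18} = 68719476736/104127350297911241532841.
By linearity: E[X] = Σ_H E[X_H] = 5480386857784802185939 · p^{18} = 5480386857784802185939 · 68719476736/104127350297911241532841 = 68719476736/19.
Numerically: E[X] ≈ 3.6168e+09.

E[X] = 5480386857784802185939 · (4/19)^{18} = 68719476736/19 ≈ 3.6168e+09.


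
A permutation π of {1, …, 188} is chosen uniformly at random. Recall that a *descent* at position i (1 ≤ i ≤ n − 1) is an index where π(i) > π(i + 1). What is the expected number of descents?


Write X = Σ X_I over i = 1, …, 187, with X_I the indicator of one descent.
There are 187 indicators.
For each fixed i, the pair (π(i), π(i+1)) is a uniformly random ordered pair of distinct values from {1, …, 188}; by symmetry P[π(i) > π(i+1)] = 1/2.
By linearity: E[X] = 187 · (1/2) = (188 − 1) · (1/2) = 187/2 ≈ 93.500000.

E[X] = 187/2 = 93.500000.


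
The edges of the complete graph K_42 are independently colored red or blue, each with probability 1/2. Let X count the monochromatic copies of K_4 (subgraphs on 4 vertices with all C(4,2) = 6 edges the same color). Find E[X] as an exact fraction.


Let X = Σ_S X_S over the C(42, 4) = 111930 subsets S of size 4, where X_S = 1 if the K_4 on S is monochromatic.
For a fixed S, the K_4 on S has C(4, 2) = 6 edges. P[all 6 edges red] = (1/2)^6, and likewise for blue, so P[monochromatic] = 2·(1/2)^6 = 2^{1 − 6} = 1/32.
By linearity of expectation: E[X] = C(42, 4) · 2^{1 − 6} = 111930 · 1/32 = 55965/16.
Numerically: E[X] ≈ 3497.812.

E[X] = C(42,4)·2^(1−C(4,2)) = 55965/16 ≈ 3497.812.


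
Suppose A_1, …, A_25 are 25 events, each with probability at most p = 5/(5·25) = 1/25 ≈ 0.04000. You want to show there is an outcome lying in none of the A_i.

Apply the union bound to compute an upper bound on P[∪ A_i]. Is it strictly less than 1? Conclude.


Union bound: P[∪_{i=1}^{25} A_i] ≤ Σ_i P[A_i] ≤ 25·p = 25·(1/25) = 1.
Numerically: 1 ≈ 1.00000.
Is 1 < 1? NO.
Since the bound 1 is ≥ 1, the union bound is uninformative here; it does NOT by itself certify existence.

25·p = 1 ≈ 1.00000; existence NOT certified by the union bound.


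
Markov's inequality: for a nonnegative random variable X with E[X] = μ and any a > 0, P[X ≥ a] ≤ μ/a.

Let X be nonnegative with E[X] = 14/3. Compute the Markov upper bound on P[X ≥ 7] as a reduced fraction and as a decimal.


μ = E[X] = 14/3, a = 7.
Markov: P[X ≥ 7] ≤ μ/a = (14/3)/7 = 2/3.
Numerically: ≈ 0.66667.
(Since a = 7 > μ = 4.66667, the bound 2/3 is < 1 and informative.)

P[X ≥ 7] ≤ 2/3 ≈ 0.66667.


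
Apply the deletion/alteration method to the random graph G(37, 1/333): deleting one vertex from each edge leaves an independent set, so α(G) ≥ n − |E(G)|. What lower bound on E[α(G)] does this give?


E[|E(G)|] = C(37, 2)·p = 666 · (1/333) = 2.
E[α(G)] ≥ n − E[|E(G)|] = 37 − 2 = 35.
Numerically: ≈ 35.000000.
(This is only a lower bound; the true E[α(G)] may be larger.)

E[α(G)] ≥ 35 ≈ 35.000000.


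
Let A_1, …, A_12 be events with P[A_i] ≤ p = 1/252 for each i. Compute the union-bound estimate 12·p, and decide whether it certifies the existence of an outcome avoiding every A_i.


Union bound: P[∪_{i=1}^{12} A_i] ≤ Σ_i P[A_i] ≤ 12·p = 12·(1/252) = 1/21.
Numerically: 1/21 ≈ 0.0476.
Is 1/21 < 1? YES.
Since P[∪ A_i] ≤ 1/21 < 1, the complement has P[∩ A_i^c] ≥ 1 − 1/21 = 20/21 > 0, so some outcome avoids every A_i.

12·p = 1/21 ≈ 0.0476; existence CERTIFIED by the union bound.


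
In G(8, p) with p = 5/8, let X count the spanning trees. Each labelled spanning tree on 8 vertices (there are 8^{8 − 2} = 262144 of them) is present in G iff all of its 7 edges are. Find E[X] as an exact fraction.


K_8 has 8^{8 − 2} = 262144 labelled spanning trees.
For each such spanning tree H, let X_H = 1 if all 7 edges of H are present in G. Then P[X_H = 1] = p^{7} = (5/8)^{7} = 78125/2097152.
By linearity of expectation: E[X] = Σ_H E[X_H] = 262144 · p^{7} = 262144 · 78125/2097152 = 78125/8.
Numerically: E[X] ≈ 9766.

E[X] = 262144 · (5/8)^{7} = 78125/8 ≈ 9766.


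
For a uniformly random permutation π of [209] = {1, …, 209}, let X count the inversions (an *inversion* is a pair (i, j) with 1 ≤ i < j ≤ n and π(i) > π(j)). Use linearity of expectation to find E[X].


Write X = Σ X_I over the C(209, 2) = 21736 pairs i < j, with X_I the indicator of one inversion.
There are 21736 indicators.
For each fixed pair i < j, the values π(i) and π(j) are two distinct elements of {1, …, 209} in uniformly random order; by symmetry P[π(i) > π(j)] = 1/2.
By linearity: E[X] = 21736 · (1/2) = C(209, 2) · (1/2) = 21736/2 = 10868 ≈ 10868.000.

E[X] = 10868 = 10868.000.


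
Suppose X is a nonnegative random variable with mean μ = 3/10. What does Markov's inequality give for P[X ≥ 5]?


μ = E[X] = 3/10, a = 5.
Markov: P[X ≥ 5] ≤ μ/a = (3/10)/5 = 3/50.
Numerically: ≈ 0.0600.
(Since a = 5 > μ = 0.3000, the bound 3/50 is < 1 and informative.)

P[X ≥ 5] ≤ 3/50 ≈ 0.0600.


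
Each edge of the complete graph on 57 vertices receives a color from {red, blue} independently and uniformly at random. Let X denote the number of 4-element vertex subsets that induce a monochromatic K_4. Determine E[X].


Let X = Σ_S X_S over the C(57, 4) = 395010 subsets S of size 4, where X_S = 1 if the K_4 on S is monochromatic.
For a fixed S, the K_4 on S has C(4, 2) = 6 edges. P[all 6 edges red] = (1/2)^6, and likewise for blue, so P[monochromatic] = 2·(1/2)^6 = 2^{1 − 6} = 1/32.
By linearity of expectation: E[X] = C(57, 4) · 2^{1 − 6} = 395010 · 1/32 = 197505/16.
Numerically: E[X] ≈ 12344.06250.

E[X] = C(57,4)·2^(1−C(4,2)) = 197505/16 ≈ 12344.06250.


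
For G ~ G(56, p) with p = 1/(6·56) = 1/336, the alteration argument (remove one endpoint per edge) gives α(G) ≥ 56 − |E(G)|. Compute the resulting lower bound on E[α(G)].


E[|E(G)|] = C(56, 2)·p = 1540 · (1/336) = 55/12.
E[α(G)] ≥ n − E[|E(G)|] = 56 − 55/12 = 617/12.
Numerically: ≈ 51.416667.
(This is only a lower bound; the true E[α(G)] may be larger.)

E[α(G)] ≥ 617/12 ≈ 51.416667.


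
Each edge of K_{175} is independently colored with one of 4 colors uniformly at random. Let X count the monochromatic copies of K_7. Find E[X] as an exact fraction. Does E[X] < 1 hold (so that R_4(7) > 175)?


E[X] = C(175, 7) · 4^{1 − 21} = 883208107275 · 4^{−20} = 883208107275/1099511627776.
As a reduced fraction: E[X] = 883208107275/1099511627776 ≈ 0.8032731.
Is E[X] < 1? YES.
Since E[X] < 1, there exists a 4-coloring of K_{175} with no monochromatic K_7; hence R_4(7) > 175.

E[X] = 883208107275/1099511627776 ≈ 0.8032731; E[X] < 1, so R_4(7) > 175.


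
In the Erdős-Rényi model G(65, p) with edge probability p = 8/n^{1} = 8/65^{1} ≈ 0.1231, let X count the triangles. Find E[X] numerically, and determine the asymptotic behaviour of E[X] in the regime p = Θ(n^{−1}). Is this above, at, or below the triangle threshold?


Number of potential triangles: C(65, 3) = 43680.
Each occurs with probability p³ ≈ (0.1231)³ ≈ 1.864360e-03.
By linearity: E[X] = C(65, 3)·p³ ≈ 43680 · 1.864360e-03 ≈ 81.4353.
Here α = 1, so p = 8/n is exactly at the triangle threshold p ~ 1/n. Asymptotically E[X] → c³/6 = 8³/6 = 256/3 ≈ 85.3333, a bounded constant. In this regime the triangle count is asymptotically Poisson(c³/6).

E[X] ≈ 81.4353; in regime p = Θ(1/n^{1}) E[X] stays bounded (at the triangle threshold p ~ 1/n).


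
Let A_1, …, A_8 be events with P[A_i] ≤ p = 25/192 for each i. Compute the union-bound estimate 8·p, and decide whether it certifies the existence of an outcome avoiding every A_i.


Union bound: P[∪_{i=1}^{8} A_i] ≤ Σ_i P[A_i] ≤ 8·p = 8·(25/192) = 25/24.
Numerically: 25/24 ≈ 1.042.
Is 25/24 < 1? NO.
Since the bound 25/24 is ≥ 1, the union bound is uninformative here; it does NOT by itself certify existence.

8·p = 25/24 ≈ 1.042; existence NOT certified by the union bound.


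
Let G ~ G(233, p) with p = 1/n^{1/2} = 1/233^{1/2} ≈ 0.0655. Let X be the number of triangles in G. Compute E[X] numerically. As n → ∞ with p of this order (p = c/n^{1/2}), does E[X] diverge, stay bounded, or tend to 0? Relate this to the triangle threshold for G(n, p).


Number of potential triangles: C(233, 3) = 2081156.
Each occurs with probability p³ ≈ (0.0655)³ ≈ 2.81168e-04.
By linearity: E[X] = C(233, 3)·p³ ≈ 2081156 · 2.81168e-04 ≈ 585.155.
Since α = 1/2 < 1, p = c/n^{1/2} ≫ 1/n is above the triangle threshold p ~ 1/n. Asymptotically E[X] ~ (c³/6)·n^{3(1−α)} = (1³/6)·n^{1.5} → ∞; triangles are abundant w.h.p.

E[X] ≈ 585.155; in regime p = Θ(1/n^{1/2}) E[X] diverges (above the triangle threshold p ~ 1/n).


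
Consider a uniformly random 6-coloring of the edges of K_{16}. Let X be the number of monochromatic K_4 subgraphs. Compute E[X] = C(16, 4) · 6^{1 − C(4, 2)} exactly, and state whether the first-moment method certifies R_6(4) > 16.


E[X] = C(16, 4) · 6^{1 − 6} = 1820 · 6^{−5} = 1820/7776.
As a reduced fraction: E[X] = 455/1944 ≈ 0.2340535.
Is E[X] < 1? YES.
Since E[X] < 1, there exists a 6-coloring of K_{16} with no monochromatic K_4; hence R_6(4) > 16.

E[X] = 455/1944 ≈ 0.2340535; E[X] < 1, so R_6(4) > 16.


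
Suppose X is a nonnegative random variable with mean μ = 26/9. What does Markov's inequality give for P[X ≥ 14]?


μ = E[X] = 26/9, a = 14.
Markov: P[X ≥ 14] ≤ μ/a = (26/9)/14 = 13/63.
Numerically: ≈ 0.2063.
(Since a = 14 > μ = 2.8889, the bound 13/63 is < 1 and informative.)

P[X ≥ 14] ≤ 13/63 ≈ 0.2063.


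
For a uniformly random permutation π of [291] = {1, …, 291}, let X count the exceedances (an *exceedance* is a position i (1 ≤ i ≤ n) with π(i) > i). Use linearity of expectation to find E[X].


Write X = Σ_{i=1}^{291} X_i, where X_i = 1_{π(i) > i}.
For each fixed i, π(i) is uniform over {1, …, 291} (marginal of a uniform permutation), so P[π(i) > i] = (n − i)/n. Summing: Σ_{i=1}^{291} (n − i)/n = (0 + 1 + … + 290)/291 = 291(291 − 1)/(2·291) = (291 − 1)/2.
Hence E[X] = Σ_{i=1}^{291} (291 − i)/291 = 145 ≈ 145.000.

E[X] = 145 = 145.000.


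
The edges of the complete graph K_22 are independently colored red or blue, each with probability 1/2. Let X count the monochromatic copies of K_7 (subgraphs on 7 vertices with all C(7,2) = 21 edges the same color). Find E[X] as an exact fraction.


Let X = Σ_S X_S over the C(22, 7) = 170544 subsets S of size 7, where X_S = 1 if the K_7 on S is monochromatic.
For a fixed S, the K_7 on S has C(7, 2) = 21 edges. P[all 21 edges red] = (1/2)^21, and likewise for blue, so P[monochromatic] = 2·(1/2)^21 = 2^{1 − 21} = 1/1048576.
By linearity of expectation: E[X] = C(22, 7) · 2^{1 − 21} = 170544 · 1/1048576 = 10659/65536.
Numerically: E[X] ≈ 0.163.

E[X] = C(22,7)·2^(1−C(7,2)) = 10659/65536 ≈ 0.163.


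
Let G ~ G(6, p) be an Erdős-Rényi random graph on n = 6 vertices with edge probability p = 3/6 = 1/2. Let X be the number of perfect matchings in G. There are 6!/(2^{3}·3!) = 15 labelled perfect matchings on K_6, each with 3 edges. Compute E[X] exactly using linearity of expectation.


K_6 has 6!/(2^{3}·3!) = 15 labelled perfect matchings.
For each such perfect matching H, let X_H = 1 if all 3 edges of H are present in G. Then P[X_H = 1] = p^{3} = (1/2)^{3} = 1/8.
By linearity of expectation: E[X] = Σ_H E[X_H] = 15 · p^{3} = 15 · 1/8 = 15/8.
Numerically: E[X] ≈ 1.88.

E[X] = 15 · (1/2)^{3} = 15/8 ≈ 1.88.


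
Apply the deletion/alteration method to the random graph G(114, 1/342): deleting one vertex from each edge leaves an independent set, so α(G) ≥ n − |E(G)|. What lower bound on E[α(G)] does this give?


E[|E(G)|] = C(114, 2)·p = 6441 · (1/342) = 113/6.
E[α(G)] ≥ n − E[|E(G)|] = 114 − 113/6 = 571/6.
Numerically: ≈ 95.16667.
(This is only a lower bound; the true E[α(G)] may be larger.)

E[α(G)] ≥ 571/6 ≈ 95.16667.


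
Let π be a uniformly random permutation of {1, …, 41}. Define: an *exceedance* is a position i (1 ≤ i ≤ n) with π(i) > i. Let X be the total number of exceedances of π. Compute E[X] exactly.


Write X = Σ_{i=1}^{41} X_i, where X_i = 1_{π(i) > i}.
For each fixed i, π(i) is uniform over {1, …, 41} (marginal of a uniform permutation), so P[π(i) > i] = (n − i)/n. Summing: Σ_{i=1}^{41} (n − i)/n = (0 + 1 + … + 40)/41 = 41(41 − 1)/(2·41) = (41 − 1)/2.
Hence E[X] = Σ_{i=1}^{41} (41 − i)/41 = 20 ≈ 20.000000.

E[X] = 20 = 20.000000.


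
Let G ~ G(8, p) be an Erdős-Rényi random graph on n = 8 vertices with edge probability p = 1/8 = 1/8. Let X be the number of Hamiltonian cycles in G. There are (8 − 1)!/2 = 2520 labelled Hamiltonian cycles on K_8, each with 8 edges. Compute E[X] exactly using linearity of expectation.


K_8 has (8 − 1)!/2 = 2520 labelled Hamiltonian cycles.
For each such Hamiltonian cycle H, let X_H = 1 if all 8 edges of H are present in G. Then P[X_H = 1] = p^{8} = (1/8)^{8} = 1/16777216.
By linearity: E[X] = Σ_H E[X_H] = 2520 · p^{8} = 2520 · 1/16777216 = 315/2097152.
Numerically: E[X] ≈ 0.0001502.

E[X] = 2520 · (1/8)^{8} = 315/2097152 ≈ 0.0001502.


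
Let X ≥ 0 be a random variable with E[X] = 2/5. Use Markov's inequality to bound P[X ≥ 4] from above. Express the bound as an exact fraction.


μ = E[X] = 2/5, a = 4.
Markov: P[X ≥ 4] ≤ μ/a = (2/5)/4 = 1/10.
Numerically: ≈ 0.1000.
(Since a = 4 > μ = 0.4000, the bound 1/10 is < 1 and informative.)

P[X ≥ 4] ≤ 1/10 ≈ 0.1000.


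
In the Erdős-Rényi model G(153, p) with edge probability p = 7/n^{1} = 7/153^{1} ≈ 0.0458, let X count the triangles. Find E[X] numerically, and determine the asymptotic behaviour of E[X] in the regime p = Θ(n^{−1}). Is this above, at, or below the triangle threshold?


Number of potential triangles: C(153, 3) = 585276.
Each occurs with probability p³ ≈ (0.0458)³ ≈ 9.57679e-05.
By linearity: E[X] = C(153, 3)·p³ ≈ 585276 · 9.57679e-05 ≈ 56.051.
Here α = 1, so p = 7/n is exactly at the triangle threshold p ~ 1/n. Asymptotically E[X] → c³/6 = 7³/6 = 343/6 ≈ 57.167, a bounded constant. In this regime the triangle count is asymptotically Poisson(c³/6).

E[X] ≈ 56.051; in regime p = Θ(1/n^{1}) E[X] stays bounded (at the triangle threshold p ~ 1/n).


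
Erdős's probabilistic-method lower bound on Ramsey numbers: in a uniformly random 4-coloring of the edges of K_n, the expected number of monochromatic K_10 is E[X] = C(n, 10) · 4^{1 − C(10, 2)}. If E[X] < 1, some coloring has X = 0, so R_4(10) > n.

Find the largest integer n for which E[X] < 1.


We need C(n, 10) · 4^{1 − 45} < 1, i.e. C(n, 10) < 4^{45 − 1} = 309485009821345068724781056.
Check values of n near the boundary:
  n = 2021: C(2021, 10) = 306347841644770462864800616; 306347841644770462864800616 < 309485009821345068724781056? YES
  n = 2022: C(2022, 10) = 307870445231474093395937796; 307870445231474093395937796 < 309485009821345068724781056? YES
  n = 2023: C(2023, 10) = 309399856285778485315440716; 309399856285778485315440716 < 309485009821345068724781056? YES
  n = 2024: C(2024, 10) = 310936101848269937576192656; 310936101848269937576192656 < 309485009821345068724781056? NO
The largest n with C(n, 10) < 309485009821345068724781056 is n = 2023 (where E[X] = 77349964071444621328860179/77371252455336267181195264 ≈ 0.99972). Hence R_4(10) > 2023, i.e. R_4(10) ≥ 2024.

Largest n = 2023; hence R_4(10) > 2023.


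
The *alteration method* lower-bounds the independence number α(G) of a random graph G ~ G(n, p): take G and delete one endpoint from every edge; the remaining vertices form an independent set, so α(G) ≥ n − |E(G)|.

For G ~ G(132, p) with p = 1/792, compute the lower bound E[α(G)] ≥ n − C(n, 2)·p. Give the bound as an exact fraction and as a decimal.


E[|E(G)|] = C(132, 2)·p = 8646 · (1/792) = 131/12.
E[α(G)] ≥ n − E[|E(G)|] = 132 − 131/12 = 1453/12.
Numerically: ≈ 121.083333.
(This is only a lower bound; the true E[α(G)] may be larger.)

E[α(G)] ≥ 1453/12 ≈ 121.083333.


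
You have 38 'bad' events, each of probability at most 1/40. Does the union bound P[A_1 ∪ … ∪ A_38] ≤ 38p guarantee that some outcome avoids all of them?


Union bound: P[∪_{i=1}^{38} A_i] ≤ Σ_i P[A_i] ≤ 38·p = 38·(1/40) = 19/20.
Numerically: 19/20 ≈ 0.9500000.
Is 19/20 < 1? YES.
Since P[∪ A_i] ≤ 19/20 < 1, the complement has P[∩ A_i^c] ≥ 1 − 19/20 = 1/20 > 0, so some outcome avoids every A_i.

38·p = 19/20 ≈ 0.9500000; existence CERTIFIED by the union bound.


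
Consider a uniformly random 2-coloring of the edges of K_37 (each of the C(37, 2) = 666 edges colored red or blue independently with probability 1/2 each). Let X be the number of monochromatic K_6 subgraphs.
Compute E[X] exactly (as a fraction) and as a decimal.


Let X = Σ_S X_S over the C(37, 6) = 2324784 subsets S of size 6, where X_S = 1 if the K_6 on S is monochromatic.
For a fixed S, the K_6 on S has C(6, 2) = 15 edges. P[all 15 edges red] = (1/2)^15, and likewise for blue, so P[monochromatic] = 2·(1/2)^15 = 2^{1 − 15} = 1/16384.
By linearity of expectation: E[X] = C(37, 6) · 2^{1 − 15} = 2324784 · 1/16384 = 145299/1024.
Numerically: E[X] ≈ 141.894.

E[X] = C(37,6)·2^(1−C(6,2)) = 145299/1024 ≈ 141.894.


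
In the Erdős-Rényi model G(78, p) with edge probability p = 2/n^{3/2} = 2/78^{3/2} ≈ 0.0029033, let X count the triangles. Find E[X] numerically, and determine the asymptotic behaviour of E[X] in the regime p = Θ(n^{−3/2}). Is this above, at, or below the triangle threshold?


Number of potential triangles: C(78, 3) = 76076.
Each occurs with probability p³ ≈ (0.0029033)³ ≈ 2.4471708e-08.
By linearity: E[X] = C(78, 3)·p³ ≈ 76076 · 2.4471708e-08 ≈ 0.00186.
Since α = 3/2 > 1, p = c/n^{3/2} = o(1/n) is below the triangle threshold p ~ 1/n. Asymptotically E[X] ~ (c³/6)·n^{3(1−α)} = (2³/6)·n^{-1.5} → 0, so by Markov's inequality G has no triangles w.h.p.

E[X] ≈ 0.00186; in regime p = Θ(1/n^{3/2}) E[X] tends to 0 (below the triangle threshold p ~ 1/n).


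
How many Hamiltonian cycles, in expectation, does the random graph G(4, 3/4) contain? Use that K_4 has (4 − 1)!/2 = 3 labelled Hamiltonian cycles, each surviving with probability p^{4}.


K_4 has (4 − 1)!/2 = 3 labelled Hamiltonian cycles.
For each such Hamiltonian cycle H, let X_H = 1 if all 4 edges of H are present in G. Then P[X_H = 1] = p^{4} = (3/4)^{4} = 81/256.
By linearity: E[X] = Σ_H E[X_H] = 3 · p^{4} = 3 · 81/256 = 243/256.
Numerically: E[X] ≈ 0.94922.

E[X] = 3 · (3/4)^{4} = 243/256 ≈ 0.94922.


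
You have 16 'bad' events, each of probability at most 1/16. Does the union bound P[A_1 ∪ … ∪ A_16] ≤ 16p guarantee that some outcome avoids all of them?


Union bound: P[∪_{i=1}^{16} A_i] ≤ Σ_i P[A_i] ≤ 16·p = 16·(1/16) = 1.
Numerically: 1 ≈ 1.000.
Is 1 < 1? NO.
Since the bound 1 is ≥ 1, the union bound is uninformative here; it does NOT by itself certify existence.

16·p = 1 ≈ 1.000; existence NOT certified by the union bound.


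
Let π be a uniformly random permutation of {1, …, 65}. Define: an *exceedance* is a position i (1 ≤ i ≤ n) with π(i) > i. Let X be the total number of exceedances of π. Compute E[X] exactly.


Write X = Σ_{i=1}^{65} X_i, where X_i = 1_{π(i) > i}.
For each fixed i, π(i) is uniform over {1, …, 65} (marginal of a uniform permutation), so P[π(i) > i] = (n − i)/n. Summing: Σ_{i=1}^{65} (n − i)/n = (0 + 1 + … + 64)/65 = 65(65 − 1)/(2·65) = (65 − 1)/2.
Hence E[X] = Σ_{i=1}^{65} (65 − i)/65 = 32 ≈ 32.000000.

E[X] = 32 = 32.000000.


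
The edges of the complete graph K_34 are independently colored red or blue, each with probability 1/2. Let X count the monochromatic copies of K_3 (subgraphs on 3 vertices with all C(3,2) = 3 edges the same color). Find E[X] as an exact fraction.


Let X = Σ_S X_S over the C(34, 3) = 5984 subsets S of size 3, where X_S = 1 if the K_3 on S is monochromatic.
For a fixed S, the K_3 on S has C(3, 2) = 3 edges. P[all 3 edges red] = (1/2)^3, and likewise for blue, so P[monochromatic] = 2·(1/2)^3 = 2^{1 − 3} = 1/4.
By linearity of expectation: E[X] = C(34, 3) · 2^{1 − 3} = 5984 · 1/4 = 1496.
Numerically: E[X] ≈ 1496.000000.

E[X] = C(34,3)·2^(1−C(3,2)) = 1496 ≈ 1496.000000.


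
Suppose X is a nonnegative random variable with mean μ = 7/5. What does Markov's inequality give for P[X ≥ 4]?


μ = E[X] = 7/5, a = 4.
Markov: P[X ≥ 4] ≤ μ/a = (7/5)/4 = 7/20.
Numerically: ≈ 0.35000.
(Since a = 4 > μ = 1.40000, the bound 7/20 is < 1 and informative.)

P[X ≥ 4] ≤ 7/20 ≈ 0.35000.


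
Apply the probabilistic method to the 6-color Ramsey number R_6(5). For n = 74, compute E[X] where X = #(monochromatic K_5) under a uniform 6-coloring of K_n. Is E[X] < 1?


E[X] = C(74, 5) · 6^{1 − 10} = 16108764 · 6^{−9} = 16108764/10077696.
As a reduced fraction: E[X] = 1342397/839808 ≈ 1.5985.
Is E[X] < 1? NO.
Since E[X] ≥ 1, the first-moment bound is inconclusive at n = 74; it does NOT by itself certify R_6(5) > 74.

E[X] = 1342397/839808 ≈ 1.5985; E[X] ≥ 1; first-moment method inconclusive here.


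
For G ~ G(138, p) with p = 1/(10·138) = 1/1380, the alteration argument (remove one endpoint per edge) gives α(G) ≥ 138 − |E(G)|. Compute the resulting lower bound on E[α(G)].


E[|E(G)|] = C(138, 2)·p = 9453 · (1/1380) = 137/20.
E[α(G)] ≥ n − E[|E(G)|] = 138 − 137/20 = 2623/20.
Numerically: ≈ 131.150000.
(This is only a lower bound; the true E[α(G)] may be larger.)

E[α(G)] ≥ 2623/20 ≈ 131.150000.


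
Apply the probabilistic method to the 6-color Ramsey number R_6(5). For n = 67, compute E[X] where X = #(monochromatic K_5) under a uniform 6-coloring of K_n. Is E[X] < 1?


E[X] = C(67, 5) · 6^{1 − 10} = 9657648 · 6^{−9} = 9657648/10077696.
As a reduced fraction: E[X] = 67067/69984 ≈ 0.9583.
Is E[X] < 1? YES.
Since E[X] < 1, there exists a 6-coloring of K_{67} with no monochromatic K_5; hence R_6(5) > 67.

E[X] = 67067/69984 ≈ 0.9583; E[X] < 1, so R_6(5) > 67.


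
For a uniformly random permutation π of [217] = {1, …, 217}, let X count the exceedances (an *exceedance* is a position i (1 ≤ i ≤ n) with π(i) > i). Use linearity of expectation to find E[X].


Write X = Σ_{i=1}^{217} X_i, where X_i = 1_{π(i) > i}.
For each fixed i, π(i) is uniform over {1, …, 217} (marginal of a uniform permutation), so P[π(i) > i] = (n − i)/n. Summing: Σ_{i=1}^{217} (n − i)/n = (0 + 1 + … + 216)/217 = 217(217 − 1)/(2·217) = (217 − 1)/2.
Hence E[X] = Σ_{i=1}^{217} (217 − i)/217 = 108 ≈ 108.000.

E[X] = 108 = 108.000.


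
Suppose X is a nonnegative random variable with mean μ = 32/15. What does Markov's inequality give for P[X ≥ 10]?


μ = E[X] = 32/15, a = 10.
Markov: P[X ≥ 10] ≤ μ/a = (32/15)/10 = 16/75.
Numerically: ≈ 0.21333.
(Since a = 10 > μ = 2.13333, the bound 16/75 is < 1 and informative.)

P[X ≥ 10] ≤ 16/75 ≈ 0.21333.


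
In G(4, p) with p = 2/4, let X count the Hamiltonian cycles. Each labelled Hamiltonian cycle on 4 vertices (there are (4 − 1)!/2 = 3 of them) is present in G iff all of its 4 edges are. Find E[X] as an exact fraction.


K_4 has (4 − 1)!/2 = 3 labelled Hamiltonian cycles.
For each such Hamiltonian cycle H, let X_H = 1 if all 4 edges of H are present in G. Then P[X_H = 1] = p^{4} = (1/2)^{4} = 1/16.
By linearity: E[X] = Σ_H E[X_H] = 3 · p^{4} = 3 · 1/16 = 3/16.
Numerically: E[X] ≈ 0.1875.

E[X] = 3 · (1/2)^{4} = 3/16 ≈ 0.1875.


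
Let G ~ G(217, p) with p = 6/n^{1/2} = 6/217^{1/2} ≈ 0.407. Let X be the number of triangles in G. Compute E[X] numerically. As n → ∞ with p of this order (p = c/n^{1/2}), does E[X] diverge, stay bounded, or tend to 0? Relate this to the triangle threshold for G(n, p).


Number of potential triangles: C(217, 3) = 1679580.
Each occurs with probability p³ ≈ (0.407)³ ≈ 6.75716e-02.
By linearity: E[X] = C(217, 3)·p³ ≈ 1679580 · 6.75716e-02 ≈ 113491.894.
Since α = 1/2 < 1, p = c/n^{1/2} ≫ 1/n is above the triangle threshold p ~ 1/n. Asymptotically E[X] ~ (c³/6)·n^{3(1−α)} = (6³/6)·n^{1.5} → ∞; triangles are abundant w.h.p.

E[X] ≈ 113491.894; in regime p = Θ(1/n^{1/2}) E[X] diverges (above the triangle threshold p ~ 1/n).


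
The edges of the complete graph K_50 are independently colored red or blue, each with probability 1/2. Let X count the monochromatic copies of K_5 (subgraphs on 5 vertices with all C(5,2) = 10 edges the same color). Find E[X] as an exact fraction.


Let X = Σ_S X_S over the C(50, 5) = 2118760 subsets S of size 5, where X_S = 1 if the K_5 on S is monochromatic.
For a fixed S, the K_5 on S has C(5, 2) = 10 edges. P[all 10 edges red] = (1/2)^10, and likewise for blue, so P[monochromatic] = 2·(1/2)^10 = 2^{1 − 10} = 1/512.
By linearity of expectation: E[X] = C(50, 5) · 2^{1 − 10} = 2118760 · 1/512 = 264845/64.
Numerically: E[X] ≈ 4138.2031.

E[X] = C(50,5)·2^(1−C(5,2)) = 264845/64 ≈ 4138.2031.


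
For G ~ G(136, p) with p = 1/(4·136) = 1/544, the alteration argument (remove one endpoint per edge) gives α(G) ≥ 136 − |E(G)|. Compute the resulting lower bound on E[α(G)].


E[|E(G)|] = C(136, 2)·p = 9180 · (1/544) = 135/8.
E[α(G)] ≥ n − E[|E(G)|] = 136 − 135/8 = 953/8.
Numerically: ≈ 119.125.
(This is only a lower bound; the true E[α(G)] may be larger.)

E[α(G)] ≥ 953/8 ≈ 119.125.


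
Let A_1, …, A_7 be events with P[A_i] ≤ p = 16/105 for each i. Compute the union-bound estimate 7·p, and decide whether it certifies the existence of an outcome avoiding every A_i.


Union bound: P[∪_{i=1}^{7} A_i] ≤ Σ_i P[A_i] ≤ 7·p = 7·(16/105) = 16/15.
Numerically: 16/15 ≈ 1.0667.
Is 16/15 < 1? NO.
Since the bound 16/15 is ≥ 1, the union bound is uninformative here; it does NOT by itself certify existence.

7·p = 16/15 ≈ 1.0667; existence NOT certified by the union bound.


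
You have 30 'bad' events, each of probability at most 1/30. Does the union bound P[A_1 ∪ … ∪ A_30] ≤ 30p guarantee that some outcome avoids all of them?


Union bound: P[∪_{i=1}^{30} A_i] ≤ Σ_i P[A_i] ≤ 30·p = 30·(1/30) = 1.
Numerically: 1 ≈ 1.00000.
Is 1 < 1? NO.
Since the bound 1 is ≥ 1, the union bound is uninformative here; it does NOT by itself certify existence.

30·p = 1 ≈ 1.00000; existence NOT certified by the union bound.


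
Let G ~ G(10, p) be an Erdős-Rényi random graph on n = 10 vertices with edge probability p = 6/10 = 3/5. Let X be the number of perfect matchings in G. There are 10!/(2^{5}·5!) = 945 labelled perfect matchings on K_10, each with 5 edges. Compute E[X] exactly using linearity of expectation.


K_10 has 10!/(2^{5}·5!) = 945 labelled perfect matchings.
For each such perfect matching H, let X_H = 1 if all 5 edges of H are present in G. Then P[X_H = 1] = p^{5} = (3/5)^{5} = 243/3125.
By linearity of expectation: E[X] = Σ_H E[X_H] = 945 · p^{5} = 945 · 243/3125 = 45927/625.
Numerically: E[X] ≈ 73.4832.

E[X] = 945 · (3/5)^{5} = 45927/625 ≈ 73.4832.


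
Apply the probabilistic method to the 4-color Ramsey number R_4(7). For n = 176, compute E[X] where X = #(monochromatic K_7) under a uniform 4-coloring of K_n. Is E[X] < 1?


E[X] = C(176, 7) · 4^{1 − 21} = 919790691600 · 4^{−20} = 919790691600/1099511627776.
As a reduced fraction: E[X] = 57486918225/68719476736 ≈ 0.8365.
Is E[X] < 1? YES.
Since E[X] < 1, there exists a 4-coloring of K_{176} with no monochromatic K_7; hence R_4(7) > 176.

E[X] = 57486918225/68719476736 ≈ 0.8365; E[X] < 1, so R_4(7) > 176.


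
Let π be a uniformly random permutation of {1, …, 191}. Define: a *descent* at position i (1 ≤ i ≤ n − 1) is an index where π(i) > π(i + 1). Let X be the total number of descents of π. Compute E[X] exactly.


Write X = Σ X_I over i = 1, …, 190, with X_I the indicator of one descent.
There are 190 indicators.
For each fixed i, the pair (π(i), π(i+1)) is a uniformly random ordered pair of distinct values from {1, …, 191}; by symmetry P[π(i) > π(i+1)] = 1/2.
By linearity: E[X] = 190 · (1/2) = (191 − 1) · (1/2) = 95 ≈ 95.000.

E[X] = 95 = 95.000.


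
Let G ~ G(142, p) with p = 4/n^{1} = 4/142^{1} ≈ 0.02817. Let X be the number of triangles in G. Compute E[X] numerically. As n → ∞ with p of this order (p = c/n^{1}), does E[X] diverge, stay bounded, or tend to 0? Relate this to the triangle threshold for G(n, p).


Number of potential triangles: C(142, 3) = 467180.
Each occurs with probability p³ ≈ (0.02817)³ ≈ 2.235193e-05.
By linearity: E[X] = C(142, 3)·p³ ≈ 467180 · 2.235193e-05 ≈ 10.4424.
Here α = 1, so p = 4/n is exactly at the triangle threshold p ~ 1/n. Asymptotically E[X] → c³/6 = 4³/6 = 32/3 ≈ 10.6667, a bounded constant. In this regime the triangle count is asymptotically Poisson(c³/6).

E[X] ≈ 10.4424; in regime p = Θ(1/n^{1}) E[X] stays bounded (at the triangle threshold p ~ 1/n).


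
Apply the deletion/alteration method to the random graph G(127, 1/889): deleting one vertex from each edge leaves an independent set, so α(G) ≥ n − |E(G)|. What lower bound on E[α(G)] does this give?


E[|E(G)|] = C(127, 2)·p = 8001 · (1/889) = 9.
E[α(G)] ≥ n − E[|E(G)|] = 127 − 9 = 118.
Numerically: ≈ 118.00000.
(This is only a lower bound; the true E[α(G)] may be larger.)

E[α(G)] ≥ 118 ≈ 118.00000.


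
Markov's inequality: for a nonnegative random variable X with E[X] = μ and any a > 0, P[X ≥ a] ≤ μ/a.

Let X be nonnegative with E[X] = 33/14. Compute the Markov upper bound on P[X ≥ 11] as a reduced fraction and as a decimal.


μ = E[X] = 33/14, a = 11.
Markov: P[X ≥ 11] ≤ μ/a = (33/14)/11 = 3/14.
Numerically: ≈ 0.214.
(Since a = 11 > μ = 2.357, the bound 3/14 is < 1 and informative.)

P[X ≥ 11] ≤ 3/14 ≈ 0.214.


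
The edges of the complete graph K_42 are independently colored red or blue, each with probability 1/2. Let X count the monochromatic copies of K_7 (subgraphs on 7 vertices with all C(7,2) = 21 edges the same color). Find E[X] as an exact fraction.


Let X = Σ_S X_S over the C(42, 7) = 26978328 subsets S of size 7, where X_S = 1 if the K_7 on S is monochromatic.
For a fixed S, the K_7 on S has C(7, 2) = 21 edges. P[all 21 edges red] = (1/2)^21, and likewise for blue, so P[monochromatic] = 2·(1/2)^21 = 2^{1 − 21} = 1/1048576.
By linearity: E[X] = C(42, 7) · 2^{1 − 21} = 26978328 · 1/1048576 = 3372291/131072.
Numerically: E[X] ≈ 25.7285.

E[X] = C(42,7)·2^(1−C(7,2)) = 3372291/131072 ≈ 25.7285.


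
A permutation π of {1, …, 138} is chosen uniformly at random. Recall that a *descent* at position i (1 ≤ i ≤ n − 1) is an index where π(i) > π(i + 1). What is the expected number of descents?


Write X = Σ X_I over i = 1, …, 137, with X_I the indicator of one descent.
There are 137 indicators.
For each fixed i, the pair (π(i), π(i+1)) is a uniformly random ordered pair of distinct values from {1, …, 138}; by symmetry P[π(i) > π(i+1)] = 1/2.
By linearity: E[X] = 137 · (1/2) = (138 − 1) · (1/2) = 137/2 ≈ 68.500000.

E[X] = 137/2 = 68.500000.


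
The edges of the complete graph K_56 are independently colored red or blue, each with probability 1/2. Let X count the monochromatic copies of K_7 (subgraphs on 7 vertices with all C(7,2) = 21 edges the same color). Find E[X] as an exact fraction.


Let X = Σ_S X_S over the C(56, 7) = 231917400 subsets S of size 7, where X_S = 1 if the K_7 on S is monochromatic.
For a fixed S, the K_7 on S has C(7, 2) = 21 edges. P[all 21 edges red] = (1/2)^21, and likewise for blue, so P[monochromatic] = 2·(1/2)^21 = 2^{1 − 21} = 1/1048576.
By linearity: E[X] = C(56, 7) · 2^{1 − 21} = 231917400 · 1/1048576 = 28989675/131072.
Numerically: E[X] ≈ 221.17367.

E[X] = C(56,7)·2^(1−C(7,2)) = 28989675/131072 ≈ 221.17367.


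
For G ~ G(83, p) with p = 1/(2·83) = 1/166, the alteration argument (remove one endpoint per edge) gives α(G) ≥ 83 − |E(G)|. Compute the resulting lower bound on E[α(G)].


E[|E(G)|] = C(83, 2)·p = 3403 · (1/166) = 41/2.
E[α(G)] ≥ n − E[|E(G)|] = 83 − 41/2 = 125/2.
Numerically: ≈ 62.500.
(This is only a lower bound; the true E[α(G)] may be larger.)

E[α(G)] ≥ 125/2 ≈ 62.500.


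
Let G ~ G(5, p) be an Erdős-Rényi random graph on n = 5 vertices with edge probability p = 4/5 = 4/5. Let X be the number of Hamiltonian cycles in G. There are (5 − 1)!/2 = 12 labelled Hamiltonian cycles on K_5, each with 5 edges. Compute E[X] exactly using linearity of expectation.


K_5 has (5 − 1)!/2 = 12 labelled Hamiltonian cycles.
For each such Hamiltonian cycle H, let X_H = 1 if all 5 edges of H are present in G. Then P[X_H = 1] = p^{5} = (4/5)^{5} = 1024/3125.
Summing the indicators: E[X] = Σ_H E[X_H] = 12 · p^{5} = 12 · 1024/3125 = 12288/3125.
Numerically: E[X] ≈ 3.93216.

E[X] = 12 · (4/5)^{5} = 12288/3125 ≈ 3.93216.


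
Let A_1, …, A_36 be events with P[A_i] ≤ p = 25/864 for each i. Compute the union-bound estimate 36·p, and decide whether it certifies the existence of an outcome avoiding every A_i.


Union bound: P[∪_{i=1}^{36} A_i] ≤ Σ_i P[A_i] ≤ 36·p = 36·(25/864) = 25/24.
Numerically: 25/24 ≈ 1.041667.
Is 25/24 < 1? NO.
Since the bound 25/24 is ≥ 1, the union bound is uninformative here; it does NOT by itself certify existence.

36·p = 25/24 ≈ 1.041667; existence NOT certified by the union bound.


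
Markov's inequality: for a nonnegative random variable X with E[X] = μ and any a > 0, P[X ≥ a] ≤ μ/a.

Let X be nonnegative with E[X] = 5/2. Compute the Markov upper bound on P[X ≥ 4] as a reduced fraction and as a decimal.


μ = E[X] = 5/2, a = 4.
Markov: P[X ≥ 4] ≤ μ/a = (5/2)/4 = 5/8.
Numerically: ≈ 0.625.
(Since a = 4 > μ = 2.500, the bound 5/8 is < 1 and informative.)

P[X ≥ 4] ≤ 5/8 ≈ 0.625.


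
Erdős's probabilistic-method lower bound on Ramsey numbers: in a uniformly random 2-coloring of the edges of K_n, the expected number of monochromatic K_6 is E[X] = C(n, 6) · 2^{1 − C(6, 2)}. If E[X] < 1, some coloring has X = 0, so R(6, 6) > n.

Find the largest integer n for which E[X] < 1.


We need C(n, 6) · 2^{1 − 15} < 1, i.e. C(n, 6) < 2^{15 − 1} = 16384.
Check values of n near the boundary:
  n = 11: C(11, 6) = 462; 462 < 16384? YES
  n = 12: C(12, 6) = 924; 924 < 16384? YES
  n = 13: C(13, 6) = 1716; 1716 < 16384? YES
  n = 14: C(14, 6) = 3003; 3003 < 16384? YES
  n = 15: C(15, 6) = 5005; 5005 < 16384? YES
  n = 16: C(16, 6) = 8008; 8008 < 16384? YES
  n = 17: C(17, 6) = 12376; 12376 < 16384? YES
  n = 18: C(18, 6) = 18564; 18564 < 16384? NO
The largest n with C(n, 6) < 16384 is n = 17 (where E[X] = 1547/2048 ≈ 0.755). Hence R(6, 6) > 17, i.e. R(6, 6) ≥ 18.

Largest n = 17; hence R(6, 6) > 17.


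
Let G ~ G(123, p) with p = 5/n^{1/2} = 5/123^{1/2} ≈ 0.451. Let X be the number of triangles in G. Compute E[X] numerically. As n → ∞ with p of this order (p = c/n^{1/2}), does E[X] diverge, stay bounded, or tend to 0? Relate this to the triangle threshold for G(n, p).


Number of potential triangles: C(123, 3) = 302621.
Each occurs with probability p³ ≈ (0.451)³ ≈ 9.16331e-02.
By linearity: E[X] = C(123, 3)·p³ ≈ 302621 · 9.16331e-02 ≈ 27730.098.
Since α = 1/2 < 1, p = c/n^{1/2} ≫ 1/n is above the triangle threshold p ~ 1/n. Asymptotically E[X] ~ (c³/6)·n^{3(1−α)} = (5³/6)·n^{1.5} → ∞; triangles are abundant w.h.p.

E[X] ≈ 27730.098; in regime p = Θ(1/n^{1/2}) E[X] diverges (above the triangle threshold p ~ 1/n).


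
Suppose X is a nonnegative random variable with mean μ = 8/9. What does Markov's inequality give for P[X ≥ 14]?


μ = E[X] = 8/9, a = 14.
Markov: P[X ≥ 14] ≤ μ/a = (8/9)/14 = 4/63.
Numerically: ≈ 0.063.
(Since a = 14 > μ = 0.889, the bound 4/63 is < 1 and informative.)

P[X ≥ 14] ≤ 4/63 ≈ 0.063.


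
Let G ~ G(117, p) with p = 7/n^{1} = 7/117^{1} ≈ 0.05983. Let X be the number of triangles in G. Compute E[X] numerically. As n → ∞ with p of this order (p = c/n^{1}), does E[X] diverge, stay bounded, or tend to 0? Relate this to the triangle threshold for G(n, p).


Number of potential triangles: C(117, 3) = 260130.
Each occurs with probability p³ ≈ (0.05983)³ ≈ 2.141591e-04.
By linearity: E[X] = C(117, 3)·p³ ≈ 260130 · 2.141591e-04 ≈ 55.7092.
Here α = 1, so p = 7/n is exactly at the triangle threshold p ~ 1/n. Asymptotically E[X] → c³/6 = 7³/6 = 343/6 ≈ 57.1667, a bounded constant. In this regime the triangle count is asymptotically Poisson(c³/6).

E[X] ≈ 55.7092; in regime p = Θ(1/n^{1}) E[X] stays bounded (at the triangle threshold p ~ 1/n).


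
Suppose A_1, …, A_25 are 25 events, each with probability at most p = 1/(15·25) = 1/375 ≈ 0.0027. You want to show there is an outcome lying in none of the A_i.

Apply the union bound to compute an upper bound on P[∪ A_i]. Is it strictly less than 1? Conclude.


Union bound: P[∪_{i=1}^{25} A_i] ≤ Σ_i P[A_i] ≤ 25·p = 25·(1/375) = 1/15.
Numerically: 1/15 ≈ 0.0667.
Is 1/15 < 1? YES.
Since P[∪ A_i] ≤ 1/15 < 1, the complement has P[∩ A_i^c] ≥ 1 − 1/15 = 14/15 > 0, so some outcome avoids every A_i.

25·p = 1/15 ≈ 0.0667; existence CERTIFIED by the union bound.
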